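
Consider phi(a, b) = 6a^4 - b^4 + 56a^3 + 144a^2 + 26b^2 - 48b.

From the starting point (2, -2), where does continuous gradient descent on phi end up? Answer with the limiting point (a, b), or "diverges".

(0, 1)

phi is separable, so gradient descent decouples: a follows -∂phi/∂a, b follows -∂phi/∂b.
∂phi/∂a = 24a(a + 3)(a + 4); at a=2 this is 1440, so a decreases.
∂phi/∂b = -4(b - 3)(b - 1)(b + 4); at b=-2 this is -120, so b increases.
a converges to its nearest critical value 0 (a local min of the a-part); b converges to 1. The iterate converges to (0, 1).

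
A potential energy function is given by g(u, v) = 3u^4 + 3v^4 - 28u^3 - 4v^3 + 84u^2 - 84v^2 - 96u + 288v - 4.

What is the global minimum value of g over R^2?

-1540

g(u,v) separates as P(u) + Q(v) − 4, so its minimum is min P + min Q − 4.
P'(u) = 12(u - 4)(u - 2)(u - 1) vanishes at u ∈ {1, 2, 4}; Q'(v) = 12(v - 3)(v - 2)(v + 4) vanishes at v ∈ {-4, 2, 3}.
Local minima of P (where P''>0): P(1)=-37, P(4)=-64. Local minima of Q: Q(-4)=-1472, Q(3)=243.
So the global minimum of g is P(4) + Q(-4) − 4 = -64 − 1472 − 4 = -1540, attained at (4, -4).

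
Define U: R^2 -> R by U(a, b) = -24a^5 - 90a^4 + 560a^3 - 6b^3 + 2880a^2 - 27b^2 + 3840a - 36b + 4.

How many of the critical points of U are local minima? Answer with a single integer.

2

U separates as a function of a plus a function of b, so ∇U=0 decouples.
∂U/∂a = -120(a - 4)(a + 1)(a + 2)(a + 4) = 0 at a ∈ {-4, -2, -1, 4}; ∂U/∂b = -18(b + 1)(b + 2) = 0 at b ∈ {-2, -1}.
The Hessian is diagonal: diag(U_aa, U_bb). Second derivatives: U_aa(-4)=5760, U_aa(-2)=-1440, U_aa(-1)=1800, U_aa(4)=-28800; U_bb(-2)=18, U_bb(-1)=-18.
Local minima occur where both diagonal entries positive: (-4, -2), (-1, -2). Count: 2.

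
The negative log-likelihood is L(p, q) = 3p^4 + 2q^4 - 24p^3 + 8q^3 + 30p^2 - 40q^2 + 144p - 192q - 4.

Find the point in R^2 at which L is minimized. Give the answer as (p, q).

(-1, 3)

L(p,q) separates as A(p) + B(q) − 4, so its minimum is min A + min B − 4.
A'(p) = 12(p - 4)(p - 3)(p + 1) vanishes at p ∈ {-1, 3, 4}; B'(q) = 8(q - 3)(q + 2)(q + 4) vanishes at q ∈ {-4, -2, 3}.
Local minima of A (where A''>0): A(-1)=-87, A(4)=288. Local minima of B: B(-4)=128, B(3)=-558.
So the global minimum of L is A(-1) + B(3) − 4 = -87 − 558 − 4 = -649, attained at (-1, 3).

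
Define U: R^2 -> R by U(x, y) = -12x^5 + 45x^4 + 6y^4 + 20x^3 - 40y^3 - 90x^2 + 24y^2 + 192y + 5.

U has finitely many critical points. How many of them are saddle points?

U separates as a function of x plus a function of y, so ∇U=0 decouples.
∂U/∂x = -60x(x - 3)(x - 1)(x + 1) = 0 at x ∈ {-1, 0, 1, 3}; ∂U/∂y = 24(y - 4)(y - 2)(y + 1) = 0 at y ∈ {-1, 2, 4}.
The Hessian is diagonal: diag(U_xx, U_yy). Second derivatives: U_xx(-1)=480, U_xx(0)=-180, U_xx(1)=240, U_xx(3)=-1440; U_yy(-1)=360, U_yy(2)=-144, U_yy(4)=240.
Saddle points occur where the two diagonal entries have opposite signs: (-1, 2), (0, -1), (0, 4), (1, 2), (3, -1), (3, 4). Count: 6.

6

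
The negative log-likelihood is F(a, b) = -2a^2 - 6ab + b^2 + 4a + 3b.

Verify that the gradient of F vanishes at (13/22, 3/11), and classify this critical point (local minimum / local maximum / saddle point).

saddle point

∇F = (-4a - 6b + 4, -6a + 2b + 3); substituting (13/22, 3/11) gives ∇F = (0, 0), so (13/22, 3/11) is indeed a critical point.
The Hessian of F is constant: H = [[-4, -6], [-6, 2]].
det(H) = (-4)·2 − (-6)² = -44.
Since det(H) < 0, H is indefinite and the critical point is a saddle point.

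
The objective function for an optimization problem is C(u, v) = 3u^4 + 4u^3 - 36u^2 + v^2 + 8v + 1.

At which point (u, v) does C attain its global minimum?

(-3, -4)

C(u,v) separates as P(u) + Q(v) + 1, so its minimum is min P + min Q + 1.
P'(u) = 12u(u - 2)(u + 3) vanishes at u ∈ {-3, 0, 2}; Q'(v) = 2v + 8 vanishes at v ∈ {-4}.
Local minima of P (where P''>0): P(-3)=-189, P(2)=-64. Local minima of Q: Q(-4)=-16.
So the global minimum of C is P(-3) + Q(-4) + 1 = -189 − 16 + 1 = -204, attained at (-3, -4).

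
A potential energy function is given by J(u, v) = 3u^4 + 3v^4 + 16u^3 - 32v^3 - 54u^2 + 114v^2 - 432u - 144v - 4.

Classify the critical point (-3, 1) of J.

saddle point

The mixed partial ∂²J/∂u∂v is 0, so the Hessian at any point is diag(J_uu, J_vv) = diag(12(3u^2 + 8u - 9), 12(3v^2 - 16v + 19)).
At (-3, 1): H = diag(-72, 72).
The eigenvalues have opposite signs, so H is indefinite: a saddle point.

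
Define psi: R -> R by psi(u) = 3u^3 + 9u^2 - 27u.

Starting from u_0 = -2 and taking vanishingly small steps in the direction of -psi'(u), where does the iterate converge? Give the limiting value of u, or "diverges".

psi'(u) = 9(u - 1)(u + 3), so psi'(-2) = -27.
Gradient descent moves in the -psi' direction, i.e. u is increasing.
The nearest critical point in that direction is u = 1, where psi'' = 36 > 0 (a local minimum). The iterate converges there.

1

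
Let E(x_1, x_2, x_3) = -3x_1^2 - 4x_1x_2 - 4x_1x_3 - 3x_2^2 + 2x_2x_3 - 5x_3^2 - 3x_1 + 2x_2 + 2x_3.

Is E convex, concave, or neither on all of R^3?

concave

E is quadratic, so its Hessian is the constant matrix H = [[-6, -4, -4], [-4, -6, 2], [-4, 2, -10]].
Leading principal minors: -6, 20, -16.
Signs alternate −, +, − ⇒ H ≺ 0 ⇒ concave.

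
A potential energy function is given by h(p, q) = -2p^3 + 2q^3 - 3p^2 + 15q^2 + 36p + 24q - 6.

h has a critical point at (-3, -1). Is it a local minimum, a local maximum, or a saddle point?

local minimum

The mixed partial ∂²h/∂p∂q is 0, so the Hessian at any point is diag(h_pp, h_qq) = diag(-6(2p + 1), 6(2q + 5)).
At (-3, -1): H = diag(30, 18).
Both eigenvalues are positive, so H is positive definite: a local minimum.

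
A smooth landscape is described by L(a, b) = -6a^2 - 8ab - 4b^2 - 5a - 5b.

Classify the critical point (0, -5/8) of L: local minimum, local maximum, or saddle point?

local maximum

The Hessian of L is constant: H = [[-12, -8], [-8, -8]].
det(H) = (-12)·(-8) − (-8)² = 32.
det(H) > 0 and tr(H) = -20 < 0, so H is negative definite and the point is a local maximum.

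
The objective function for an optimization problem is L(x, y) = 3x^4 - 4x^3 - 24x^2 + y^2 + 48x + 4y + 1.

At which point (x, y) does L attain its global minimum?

(-2, -2)

L(x,y) separates as P(x) + Q(y) + 1, so its minimum is min P + min Q + 1.
P'(x) = 12(x - 2)(x - 1)(x + 2) vanishes at x ∈ {-2, 1, 2}; Q'(y) = 2y + 4 vanishes at y ∈ {-2}.
Local minima of P (where P''>0): P(-2)=-112, P(2)=16. Local minima of Q: Q(-2)=-4.
So the global minimum of L is P(-2) + Q(-2) + 1 = -112 − 4 + 1 = -115, attained at (-2, -2).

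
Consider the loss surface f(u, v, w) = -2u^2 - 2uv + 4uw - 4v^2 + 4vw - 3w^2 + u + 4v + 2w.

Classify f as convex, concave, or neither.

concave

f is quadratic, so its Hessian is the constant matrix H = [[-4, -2, 4], [-2, -8, 4], [4, 4, -6]].
Leading principal minors: -4, 28, -40.
Signs alternate −, +, − ⇒ H ≺ 0 ⇒ concave.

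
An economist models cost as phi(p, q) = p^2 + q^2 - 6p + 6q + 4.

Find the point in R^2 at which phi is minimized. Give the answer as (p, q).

phi(p,q) separates as A(p) + B(q) + 4, so its minimum is min A + min B + 4.
A'(p) = 2p - 6 vanishes at p ∈ {3}; B'(q) = 2q + 6 vanishes at q ∈ {-3}.
Local minima of A (where A''>0): A(3)=-9. Local minima of B: B(-3)=-9.
So the global minimum of phi is A(3) + B(-3) + 4 = -9 − 9 + 4 = -14, attained at (3, -3).

(3, -3)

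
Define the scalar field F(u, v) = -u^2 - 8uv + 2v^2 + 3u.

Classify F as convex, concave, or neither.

F is quadratic, so its Hessian is the constant matrix H = [[-2, -8], [-8, 4]].
det(H) = -72, tr(H) = 2.
det(H) < 0, so H is indefinite: neither convex nor concave.

neither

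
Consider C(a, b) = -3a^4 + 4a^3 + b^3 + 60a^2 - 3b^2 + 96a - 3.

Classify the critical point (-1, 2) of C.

The mixed partial ∂²C/∂a∂b is 0, so the Hessian at any point is diag(C_aa, C_bb) = diag(12(-3a^2 + 2a + 10), 6(b - 1)).
At (-1, 2): H = diag(60, 6).
Both eigenvalues are positive, so H is positive definite: a local minimum.

local minimum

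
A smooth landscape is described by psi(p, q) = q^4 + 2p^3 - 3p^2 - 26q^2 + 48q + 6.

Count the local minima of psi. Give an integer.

2

psi separates as a function of p plus a function of q, so ∇psi=0 decouples.
∂psi/∂p = 6p(p - 1) = 0 at p ∈ {0, 1}; ∂psi/∂q = 4(q - 3)(q - 1)(q + 4) = 0 at q ∈ {-4, 1, 3}.
The Hessian is diagonal: diag(psi_pp, psi_qq). Second derivatives: psi_pp(0)=-6, psi_pp(1)=6; psi_qq(-4)=140, psi_qq(1)=-40, psi_qq(3)=56.
Local minima occur where both diagonal entries positive: (1, -4), (1, 3). Count: 2.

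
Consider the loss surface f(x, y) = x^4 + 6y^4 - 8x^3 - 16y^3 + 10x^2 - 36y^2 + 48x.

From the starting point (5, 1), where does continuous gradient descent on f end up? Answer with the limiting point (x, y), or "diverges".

(4, 3)

f is separable, so gradient descent decouples: x follows -∂f/∂x, y follows -∂f/∂y.
∂f/∂x = 4(x - 4)(x - 3)(x + 1); at x=5 this is 48, so x decreases.
∂f/∂y = 24y(y - 3)(y + 1); at y=1 this is -96, so y increases.
x converges to its nearest critical value 4 (a local min of the x-part); y converges to 3. The iterate converges to (4, 3).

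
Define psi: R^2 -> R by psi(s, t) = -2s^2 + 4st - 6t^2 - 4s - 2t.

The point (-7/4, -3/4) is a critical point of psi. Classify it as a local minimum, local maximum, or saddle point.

The Hessian of psi is constant: H = [[-4, 4], [4, -12]].
det(H) = (-4)·(-12) − 4² = 32.
det(H) > 0 and tr(H) = -16 < 0, so H is negative definite and the point is a local maximum.

local maximum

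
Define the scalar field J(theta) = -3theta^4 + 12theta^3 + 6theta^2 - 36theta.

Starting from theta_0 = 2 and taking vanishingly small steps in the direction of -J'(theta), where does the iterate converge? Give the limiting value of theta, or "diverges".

J'(theta) = -12(theta - 3)(theta - 1)(theta + 1), so J'(2) = 36.
Gradient descent moves in the -J' direction, i.e. theta is decreasing.
The nearest critical point in that direction is theta = 1, where J'' = 48 > 0 (a local minimum). The iterate converges there.

1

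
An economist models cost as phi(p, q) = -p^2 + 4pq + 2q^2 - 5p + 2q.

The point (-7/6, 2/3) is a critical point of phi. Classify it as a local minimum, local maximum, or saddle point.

The Hessian of phi is constant: H = [[-2, 4], [4, 4]].
det(H) = (-2)·4 − 4² = -24.
Since det(H) < 0, H is indefinite and the critical point is a saddle point.

saddle point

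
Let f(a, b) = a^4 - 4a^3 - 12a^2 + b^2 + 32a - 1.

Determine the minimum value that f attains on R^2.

-65

f(a,b) separates as P(a) + Q(b) − 1, so its minimum is min P + min Q − 1.
P'(a) = 4(a - 4)(a - 1)(a + 2) vanishes at a ∈ {-2, 1, 4}; Q'(b) = 2b vanishes at b ∈ {0}.
Local minima of P (where P''>0): P(-2)=-64, P(4)=-64. Local minima of Q: Q(0)=0.
So the global minimum of f is P(-2) + Q(0) − 1 = -64 + 0 − 1 = -65, attained at (-2, 0).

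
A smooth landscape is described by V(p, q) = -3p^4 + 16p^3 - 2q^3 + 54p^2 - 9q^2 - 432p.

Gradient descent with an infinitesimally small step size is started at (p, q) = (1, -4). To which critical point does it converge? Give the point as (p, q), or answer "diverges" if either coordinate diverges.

(3, -3)

V is separable, so gradient descent decouples: p follows -∂V/∂p, q follows -∂V/∂q.
∂V/∂p = -12(p - 4)(p - 3)(p + 3); at p=1 this is -288, so p increases.
∂V/∂q = -6q(q + 3); at q=-4 this is -24, so q increases.
p converges to its nearest critical value 3 (a local min of the p-part); q converges to -3. The iterate converges to (3, -3).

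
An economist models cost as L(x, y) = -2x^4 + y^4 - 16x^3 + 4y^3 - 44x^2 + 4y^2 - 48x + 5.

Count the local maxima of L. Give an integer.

L separates as a function of x plus a function of y, so ∇L=0 decouples.
∂L/∂x = -8(x + 1)(x + 2)(x + 3) = 0 at x ∈ {-3, -2, -1}; ∂L/∂y = 4y(y + 1)(y + 2) = 0 at y ∈ {-2, -1, 0}.
The Hessian is diagonal: diag(L_xx, L_yy). Second derivatives: L_xx(-3)=-16, L_xx(-2)=8, L_xx(-1)=-16; L_yy(-2)=8, L_yy(-1)=-4, L_yy(0)=8.
Local maxima occur where both diagonal entries negative: (-3, -1), (-1, -1). Count: 2.

2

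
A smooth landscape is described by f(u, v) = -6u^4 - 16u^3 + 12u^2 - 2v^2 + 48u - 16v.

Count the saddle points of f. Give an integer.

f separates as a function of u plus a function of v, so ∇f=0 decouples.
∂f/∂u = -24(u - 1)(u + 1)(u + 2) = 0 at u ∈ {-2, -1, 1}; ∂f/∂v = -4(v + 4) = 0 at v ∈ {-4}.
The Hessian is diagonal: diag(f_uu, f_vv). Second derivatives: f_uu(-2)=-72, f_uu(-1)=48, f_uu(1)=-144; f_vv(-4)=-4.
Saddle points occur where the two diagonal entries have opposite signs: (-1, -4). Count: 1.

1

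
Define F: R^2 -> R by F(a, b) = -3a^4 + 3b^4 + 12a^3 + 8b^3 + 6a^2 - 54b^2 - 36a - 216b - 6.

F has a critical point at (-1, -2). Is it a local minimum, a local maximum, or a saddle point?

The mixed partial ∂²F/∂a∂b is 0, so the Hessian at any point is diag(F_aa, F_bb) = diag(12(-3a^2 + 6a + 1), 12(3b^2 + 4b - 9)).
At (-1, -2): H = diag(-96, -60).
Both eigenvalues are negative, so H is negative definite: a local maximum.

local maximum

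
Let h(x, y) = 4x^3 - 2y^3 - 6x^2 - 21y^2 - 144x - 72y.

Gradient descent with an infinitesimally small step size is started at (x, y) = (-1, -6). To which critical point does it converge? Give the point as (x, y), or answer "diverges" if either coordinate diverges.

h is separable, so gradient descent decouples: x follows -∂h/∂x, y follows -∂h/∂y.
∂h/∂x = 12(x - 4)(x + 3); at x=-1 this is -120, so x increases.
∂h/∂y = -6(y + 3)(y + 4); at y=-6 this is -36, so y increases.
x converges to its nearest critical value 4 (a local min of the x-part); y converges to -4. The iterate converges to (4, -4).

(4, -4)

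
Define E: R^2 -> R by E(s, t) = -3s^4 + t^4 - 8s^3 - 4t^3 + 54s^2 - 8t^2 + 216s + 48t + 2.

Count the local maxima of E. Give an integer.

E separates as a function of s plus a function of t, so ∇E=0 decouples.
∂E/∂s = -12(s - 3)(s + 2)(s + 3) = 0 at s ∈ {-3, -2, 3}; ∂E/∂t = 4(t - 3)(t - 2)(t + 2) = 0 at t ∈ {-2, 2, 3}.
The Hessian is diagonal: diag(E_ss, E_tt). Second derivatives: E_ss(-3)=-72, E_ss(-2)=60, E_ss(3)=-360; E_tt(-2)=80, E_tt(2)=-16, E_tt(3)=20.
Local maxima occur where both diagonal entries negative: (-3, 2), (3, 2). Count: 2.

2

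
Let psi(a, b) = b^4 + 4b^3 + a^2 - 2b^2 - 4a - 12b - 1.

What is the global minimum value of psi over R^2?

psi(a,b) separates as P(a) + Q(b) − 1, so its minimum is min P + min Q − 1.
P'(a) = 2a - 4 vanishes at a ∈ {2}; Q'(b) = 4(b - 1)(b + 1)(b + 3) vanishes at b ∈ {-3, -1, 1}.
Local minima of P (where P''>0): P(2)=-4. Local minima of Q: Q(-3)=-9, Q(1)=-9.
So the global minimum of psi is P(2) + Q(-3) − 1 = -4 − 9 − 1 = -14, attained at (2, -3).

-14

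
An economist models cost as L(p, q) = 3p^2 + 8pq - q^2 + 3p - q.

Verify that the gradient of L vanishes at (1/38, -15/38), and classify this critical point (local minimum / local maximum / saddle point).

∇L = (6p + 8q + 3, 8p - 2q - 1); substituting (1/38, -15/38) gives ∇L = (0, 0), so (1/38, -15/38) is indeed a critical point.
The Hessian of L is constant: H = [[6, 8], [8, -2]].
det(H) = 6·(-2) − 8² = -76.
Since det(H) < 0, H is indefinite and the critical point is a saddle point.

saddle point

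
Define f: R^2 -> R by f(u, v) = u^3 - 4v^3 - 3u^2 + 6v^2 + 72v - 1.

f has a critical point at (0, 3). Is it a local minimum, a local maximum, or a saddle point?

local maximum

The mixed partial ∂²f/∂u∂v is 0, so the Hessian at any point is diag(f_uu, f_vv) = diag(6(u - 1), 12(-2v + 1)).
At (0, 3): H = diag(-6, -60).
Both eigenvalues are negative, so H is negative definite: a local maximum.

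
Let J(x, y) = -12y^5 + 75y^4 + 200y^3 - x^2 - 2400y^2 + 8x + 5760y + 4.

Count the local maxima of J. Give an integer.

2

J separates as a function of x plus a function of y, so ∇J=0 decouples.
∂J/∂x = -2(x - 4) = 0 at x ∈ {4}; ∂J/∂y = -60(y - 4)(y - 3)(y - 2)(y + 4) = 0 at y ∈ {-4, 2, 3, 4}.
The Hessian is diagonal: diag(J_xx, J_yy). Second derivatives: J_xx(4)=-2; J_yy(-4)=20160, J_yy(2)=-720, J_yy(3)=420, J_yy(4)=-960.
Local maxima occur where both diagonal entries negative: (4, 2), (4, 4). Count: 2.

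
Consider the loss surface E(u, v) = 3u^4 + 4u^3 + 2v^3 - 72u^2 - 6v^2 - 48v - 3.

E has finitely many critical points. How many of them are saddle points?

3

E separates as a function of u plus a function of v, so ∇E=0 decouples.
∂E/∂u = 12u(u - 3)(u + 4) = 0 at u ∈ {-4, 0, 3}; ∂E/∂v = 6(v - 4)(v + 2) = 0 at v ∈ {-2, 4}.
The Hessian is diagonal: diag(E_uu, E_vv). Second derivatives: E_uu(-4)=336, E_uu(0)=-144, E_uu(3)=252; E_vv(-2)=-36, E_vv(4)=36.
Saddle points occur where the two diagonal entries have opposite signs: (-4, -2), (0, 4), (3, -2). Count: 3.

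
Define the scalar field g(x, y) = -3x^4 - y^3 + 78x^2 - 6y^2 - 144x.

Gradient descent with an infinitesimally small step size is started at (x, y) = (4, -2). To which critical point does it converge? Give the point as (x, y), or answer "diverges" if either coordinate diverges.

diverges

g is separable, so gradient descent decouples: x follows -∂g/∂x, y follows -∂g/∂y.
∂g/∂x = -12(x - 3)(x - 1)(x + 4); at x=4 this is -288, so x increases.
∂g/∂y = -3y(y + 4); at y=-2 this is 12, so y decreases.
The x-coordinate has no critical point in that direction and runs off to infinity.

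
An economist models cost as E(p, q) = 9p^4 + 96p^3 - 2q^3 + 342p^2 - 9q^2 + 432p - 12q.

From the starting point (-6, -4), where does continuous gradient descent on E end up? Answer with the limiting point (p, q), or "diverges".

(-4, -2)

E is separable, so gradient descent decouples: p follows -∂E/∂p, q follows -∂E/∂q.
∂E/∂p = 36(p + 1)(p + 3)(p + 4); at p=-6 this is -1080, so p increases.
∂E/∂q = -6(q + 1)(q + 2); at q=-4 this is -36, so q increases.
p converges to its nearest critical value -4 (a local min of the p-part); q converges to -2. The iterate converges to (-4, -2).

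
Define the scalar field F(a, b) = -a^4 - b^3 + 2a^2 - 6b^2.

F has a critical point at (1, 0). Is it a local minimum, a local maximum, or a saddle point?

local maximum

The mixed partial ∂²F/∂a∂b is 0, so the Hessian at any point is diag(F_aa, F_bb) = diag(4(-3a^2 + 1), -6(b + 2)).
At (1, 0): H = diag(-8, -12).
Both eigenvalues are negative, so H is negative definite: a local maximum.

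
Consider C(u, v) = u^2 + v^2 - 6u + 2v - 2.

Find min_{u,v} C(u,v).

-12

C(u,v) separates as P(u) + Q(v) − 2, so its minimum is min P + min Q − 2.
P'(u) = 2u - 6 vanishes at u ∈ {3}; Q'(v) = 2v + 2 vanishes at v ∈ {-1}.
Local minima of P (where P''>0): P(3)=-9. Local minima of Q: Q(-1)=-1.
So the global minimum of C is P(3) + Q(-1) − 2 = -9 − 1 − 2 = -12, attained at (3, -1).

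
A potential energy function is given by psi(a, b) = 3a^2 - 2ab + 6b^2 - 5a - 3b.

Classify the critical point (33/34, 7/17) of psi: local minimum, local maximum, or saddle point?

local minimum

The Hessian of psi is constant: H = [[6, -2], [-2, 12]].
det(H) = 6·12 − (-2)² = 68.
det(H) > 0 and tr(H) = 18 > 0, so H is positive definite and the point is a local minimum.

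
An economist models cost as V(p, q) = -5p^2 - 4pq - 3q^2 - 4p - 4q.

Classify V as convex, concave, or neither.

V is quadratic, so its Hessian is the constant matrix H = [[-10, -4], [-4, -6]].
det(H) = 44, tr(H) = -16.
det(H) > 0 and tr(H) < 0, so H is negative definite everywhere: concave.

concave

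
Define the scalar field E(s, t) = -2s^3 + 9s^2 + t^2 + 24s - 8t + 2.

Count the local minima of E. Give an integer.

1

E separates as a function of s plus a function of t, so ∇E=0 decouples.
∂E/∂s = -6(s - 4)(s + 1) = 0 at s ∈ {-1, 4}; ∂E/∂t = 2(t - 4) = 0 at t ∈ {4}.
The Hessian is diagonal: diag(E_ss, E_tt). Second derivatives: E_ss(-1)=30, E_ss(4)=-30; E_tt(4)=2.
Local minima occur where both diagonal entries positive: (-1, 4). Count: 1.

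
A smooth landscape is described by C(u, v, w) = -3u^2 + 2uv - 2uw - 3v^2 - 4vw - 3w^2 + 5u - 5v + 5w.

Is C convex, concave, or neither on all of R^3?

C is quadratic, so its Hessian is the constant matrix H = [[-6, 2, -2], [2, -6, -4], [-2, -4, -6]].
Leading principal minors: -6, 32, -40.
Signs alternate −, +, − ⇒ H ≺ 0 ⇒ concave.

concave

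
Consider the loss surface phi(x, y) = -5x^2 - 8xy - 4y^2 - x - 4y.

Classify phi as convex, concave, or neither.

phi is quadratic, so its Hessian is the constant matrix H = [[-10, -8], [-8, -8]].
det(H) = 16, tr(H) = -18.
det(H) > 0 and tr(H) < 0, so H is negative definite everywhere: concave.

concave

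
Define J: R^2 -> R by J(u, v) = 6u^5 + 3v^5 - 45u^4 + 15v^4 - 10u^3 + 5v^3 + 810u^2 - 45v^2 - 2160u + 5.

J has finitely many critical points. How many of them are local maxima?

4

J separates as a function of u plus a function of v, so ∇J=0 decouples.
∂J/∂u = 30(u - 4)(u - 3)(u - 2)(u + 3) = 0 at u ∈ {-3, 2, 3, 4}; ∂J/∂v = 15v(v - 1)(v + 2)(v + 3) = 0 at v ∈ {-3, -2, 0, 1}.
The Hessian is diagonal: diag(J_uu, J_vv). Second derivatives: J_uu(-3)=-6300, J_uu(2)=300, J_uu(3)=-180, J_uu(4)=420; J_vv(-3)=-180, J_vv(-2)=90, J_vv(0)=-90, J_vv(1)=180.
Local maxima occur where both diagonal entries negative: (-3, -3), (-3, 0), (3, -3), (3, 0). Count: 4.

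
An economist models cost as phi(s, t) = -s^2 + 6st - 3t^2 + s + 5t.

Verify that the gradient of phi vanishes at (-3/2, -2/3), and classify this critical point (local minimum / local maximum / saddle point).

saddle point

∇phi = (-2s + 6t + 1, 6s - 6t + 5); substituting (-3/2, -2/3) gives ∇phi = (0, 0), so (-3/2, -2/3) is indeed a critical point.
The Hessian of phi is constant: H = [[-2, 6], [6, -6]].
det(H) = (-2)·(-6) − 6² = -24.
Since det(H) < 0, H is indefinite and the critical point is a saddle point.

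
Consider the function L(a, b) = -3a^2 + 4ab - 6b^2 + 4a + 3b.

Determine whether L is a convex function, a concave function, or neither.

L is quadratic, so its Hessian is the constant matrix H = [[-6, 4], [4, -12]].
det(H) = 56, tr(H) = -18.
det(H) > 0 and tr(H) < 0, so H is negative definite everywhere: concave.

concave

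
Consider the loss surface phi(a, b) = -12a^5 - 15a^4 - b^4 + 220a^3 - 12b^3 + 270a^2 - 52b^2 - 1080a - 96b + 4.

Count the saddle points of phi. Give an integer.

phi separates as a function of a plus a function of b, so ∇phi=0 decouples.
∂phi/∂a = -60(a - 3)(a - 1)(a + 2)(a + 3) = 0 at a ∈ {-3, -2, 1, 3}; ∂phi/∂b = -4(b + 2)(b + 3)(b + 4) = 0 at b ∈ {-4, -3, -2}.
The Hessian is diagonal: diag(phi_aa, phi_bb). Second derivatives: phi_aa(-3)=1440, phi_aa(-2)=-900, phi_aa(1)=1440, phi_aa(3)=-3600; phi_bb(-4)=-8, phi_bb(-3)=4, phi_bb(-2)=-8.
Saddle points occur where the two diagonal entries have opposite signs: (-3, -4), (-3, -2), (-2, -3), (1, -4), (1, -2), (3, -3). Count: 6.

6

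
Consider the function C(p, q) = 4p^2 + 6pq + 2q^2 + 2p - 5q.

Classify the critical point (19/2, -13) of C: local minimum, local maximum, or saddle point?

The Hessian of C is constant: H = [[8, 6], [6, 4]].
det(H) = 8·4 − 6² = -4.
Since det(H) < 0, H is indefinite and the critical point is a saddle point.

saddle point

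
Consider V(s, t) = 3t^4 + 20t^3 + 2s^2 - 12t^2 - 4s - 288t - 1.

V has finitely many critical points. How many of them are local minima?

V separates as a function of s plus a function of t, so ∇V=0 decouples.
∂V/∂s = 4(s - 1) = 0 at s ∈ {1}; ∂V/∂t = 12(t - 2)(t + 3)(t + 4) = 0 at t ∈ {-4, -3, 2}.
The Hessian is diagonal: diag(V_ss, V_tt). Second derivatives: V_ss(1)=4; V_tt(-4)=72, V_tt(-3)=-60, V_tt(2)=360.
Local minima occur where both diagonal entries positive: (1, -4), (1, 2). Count: 2.

2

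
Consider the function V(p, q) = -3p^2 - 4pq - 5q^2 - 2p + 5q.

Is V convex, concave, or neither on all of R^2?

concave

V is quadratic, so its Hessian is the constant matrix H = [[-6, -4], [-4, -10]].
det(H) = 44, tr(H) = -16.
det(H) > 0 and tr(H) < 0, so H is negative definite everywhere: concave.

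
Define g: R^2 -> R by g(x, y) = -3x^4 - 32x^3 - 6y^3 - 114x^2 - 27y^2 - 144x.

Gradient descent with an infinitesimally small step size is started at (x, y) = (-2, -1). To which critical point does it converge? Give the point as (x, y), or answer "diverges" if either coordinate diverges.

(-3, -3)

g is separable, so gradient descent decouples: x follows -∂g/∂x, y follows -∂g/∂y.
∂g/∂x = -12(x + 1)(x + 3)(x + 4); at x=-2 this is 24, so x decreases.
∂g/∂y = -18y(y + 3); at y=-1 this is 36, so y decreases.
x converges to its nearest critical value -3 (a local min of the x-part); y converges to -3. The iterate converges to (-3, -3).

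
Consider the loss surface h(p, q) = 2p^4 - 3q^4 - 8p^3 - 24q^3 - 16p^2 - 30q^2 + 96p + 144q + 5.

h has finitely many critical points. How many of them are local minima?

2

h separates as a function of p plus a function of q, so ∇h=0 decouples.
∂h/∂p = 8(p - 3)(p - 2)(p + 2) = 0 at p ∈ {-2, 2, 3}; ∂h/∂q = -12(q - 1)(q + 3)(q + 4) = 0 at q ∈ {-4, -3, 1}.
The Hessian is diagonal: diag(h_pp, h_qq). Second derivatives: h_pp(-2)=160, h_pp(2)=-32, h_pp(3)=40; h_qq(-4)=-60, h_qq(-3)=48, h_qq(1)=-240.
Local minima occur where both diagonal entries positive: (-2, -3), (3, -3). Count: 2.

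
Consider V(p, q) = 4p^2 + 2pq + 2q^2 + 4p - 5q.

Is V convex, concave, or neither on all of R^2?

convex

V is quadratic, so its Hessian is the constant matrix H = [[8, 2], [2, 4]].
det(H) = 28, tr(H) = 12.
det(H) > 0 and tr(H) > 0, so H is positive definite everywhere: convex.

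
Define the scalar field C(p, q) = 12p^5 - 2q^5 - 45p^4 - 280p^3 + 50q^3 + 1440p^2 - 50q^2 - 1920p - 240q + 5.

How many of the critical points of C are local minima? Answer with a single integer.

4

C separates as a function of p plus a function of q, so ∇C=0 decouples.
∂C/∂p = 60(p - 4)(p - 2)(p - 1)(p + 4) = 0 at p ∈ {-4, 1, 2, 4}; ∂C/∂q = -10(q - 3)(q - 2)(q + 1)(q + 4) = 0 at q ∈ {-4, -1, 2, 3}.
The Hessian is diagonal: diag(C_pp, C_qq). Second derivatives: C_pp(-4)=-14400, C_pp(1)=900, C_pp(2)=-720, C_pp(4)=2880; C_qq(-4)=1260, C_qq(-1)=-360, C_qq(2)=180, C_qq(3)=-280.
Local minima occur where both diagonal entries positive: (1, -4), (1, 2), (4, -4), (4, 2). Count: 4.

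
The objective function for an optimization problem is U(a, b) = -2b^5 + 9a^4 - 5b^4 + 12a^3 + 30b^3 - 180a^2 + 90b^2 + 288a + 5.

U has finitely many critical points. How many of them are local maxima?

U separates as a function of a plus a function of b, so ∇U=0 decouples.
∂U/∂a = 36(a - 2)(a - 1)(a + 4) = 0 at a ∈ {-4, 1, 2}; ∂U/∂b = -10b(b - 3)(b + 2)(b + 3) = 0 at b ∈ {-3, -2, 0, 3}.
The Hessian is diagonal: diag(U_aa, U_bb). Second derivatives: U_aa(-4)=1080, U_aa(1)=-180, U_aa(2)=216; U_bb(-3)=180, U_bb(-2)=-100, U_bb(0)=180, U_bb(3)=-900.
Local maxima occur where both diagonal entries negative: (1, -2), (1, 3). Count: 2.

2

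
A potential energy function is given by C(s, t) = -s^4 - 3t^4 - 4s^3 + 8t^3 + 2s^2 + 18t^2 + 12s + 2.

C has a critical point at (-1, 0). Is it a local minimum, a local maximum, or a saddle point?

The mixed partial ∂²C/∂s∂t is 0, so the Hessian at any point is diag(C_ss, C_tt) = diag(4(-3s^2 - 6s + 1), 12(-3t^2 + 4t + 3)).
At (-1, 0): H = diag(16, 36).
Both eigenvalues are positive, so H is positive definite: a local minimum.

local minimum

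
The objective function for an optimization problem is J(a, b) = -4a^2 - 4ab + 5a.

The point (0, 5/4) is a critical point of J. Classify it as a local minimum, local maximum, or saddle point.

saddle point

The Hessian of J is constant: H = [[-8, -4], [-4, 0]].
det(H) = (-8)·0 − (-4)² = -16.
Since det(H) < 0, H is indefinite and the critical point is a saddle point.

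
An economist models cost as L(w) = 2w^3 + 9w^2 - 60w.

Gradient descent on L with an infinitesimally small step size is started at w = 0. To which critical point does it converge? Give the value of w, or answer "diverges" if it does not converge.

L'(w) = 6(w - 2)(w + 5), so L'(0) = -60.
Gradient descent moves in the -L' direction, i.e. w is increasing.
The nearest critical point in that direction is w = 2, where L'' = 42 > 0 (a local minimum). The iterate converges there.

2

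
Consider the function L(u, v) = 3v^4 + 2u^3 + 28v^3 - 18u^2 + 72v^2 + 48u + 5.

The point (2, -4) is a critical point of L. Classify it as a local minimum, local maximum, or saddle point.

The mixed partial ∂²L/∂u∂v is 0, so the Hessian at any point is diag(L_uu, L_vv) = diag(12(u - 3), 12(3v^2 + 14v + 12)).
At (2, -4): H = diag(-12, 48).
The eigenvalues have opposite signs, so H is indefinite: a saddle point.

saddle point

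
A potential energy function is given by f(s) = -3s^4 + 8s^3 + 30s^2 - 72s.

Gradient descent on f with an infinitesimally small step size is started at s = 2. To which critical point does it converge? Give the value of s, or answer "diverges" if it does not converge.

1

f'(s) = -12(s - 3)(s - 1)(s + 2), so f'(2) = 48.
Gradient descent moves in the -f' direction, i.e. s is decreasing.
The nearest critical point in that direction is s = 1, where f'' = 72 > 0 (a local minimum). The iterate converges there.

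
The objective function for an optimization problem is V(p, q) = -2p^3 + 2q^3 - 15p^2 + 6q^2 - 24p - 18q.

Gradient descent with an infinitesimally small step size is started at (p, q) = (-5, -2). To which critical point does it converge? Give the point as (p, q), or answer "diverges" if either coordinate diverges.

V is separable, so gradient descent decouples: p follows -∂V/∂p, q follows -∂V/∂q.
∂V/∂p = -6(p + 1)(p + 4); at p=-5 this is -24, so p increases.
∂V/∂q = 6(q - 1)(q + 3); at q=-2 this is -18, so q increases.
p converges to its nearest critical value -4 (a local min of the p-part); q converges to 1. The iterate converges to (-4, 1).

(-4, 1)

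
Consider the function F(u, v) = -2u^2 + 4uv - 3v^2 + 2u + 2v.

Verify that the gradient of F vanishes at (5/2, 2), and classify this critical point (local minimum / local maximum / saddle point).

local maximum

∇F = (-4u + 4v + 2, 4u - 6v + 2); substituting (5/2, 2) gives ∇F = (0, 0), so (5/2, 2) is indeed a critical point.
The Hessian of F is constant: H = [[-4, 4], [4, -6]].
det(H) = (-4)·(-6) − 4² = 8.
det(H) > 0 and tr(H) = -10 < 0, so H is negative definite and the point is a local maximum.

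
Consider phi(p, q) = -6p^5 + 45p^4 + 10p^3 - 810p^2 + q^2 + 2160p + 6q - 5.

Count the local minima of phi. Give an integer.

2

phi separates as a function of p plus a function of q, so ∇phi=0 decouples.
∂phi/∂p = -30(p - 4)(p - 3)(p - 2)(p + 3) = 0 at p ∈ {-3, 2, 3, 4}; ∂phi/∂q = 2(q + 3) = 0 at q ∈ {-3}.
The Hessian is diagonal: diag(phi_pp, phi_qq). Second derivatives: phi_pp(-3)=6300, phi_pp(2)=-300, phi_pp(3)=180, phi_pp(4)=-420; phi_qq(-3)=2.
Local minima occur where both diagonal entries positive: (-3, -3), (3, -3). Count: 2.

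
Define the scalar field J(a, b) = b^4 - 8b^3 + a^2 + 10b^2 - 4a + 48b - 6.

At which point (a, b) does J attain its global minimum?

J(a,b) separates as P(a) + Q(b) − 6, so its minimum is min P + min Q − 6.
P'(a) = 2a - 4 vanishes at a ∈ {2}; Q'(b) = 4(b - 4)(b - 3)(b + 1) vanishes at b ∈ {-1, 3, 4}.
Local minima of P (where P''>0): P(2)=-4. Local minima of Q: Q(-1)=-29, Q(4)=96.
So the global minimum of J is P(2) + Q(-1) − 6 = -4 − 29 − 6 = -39, attained at (2, -1).

(2, -1)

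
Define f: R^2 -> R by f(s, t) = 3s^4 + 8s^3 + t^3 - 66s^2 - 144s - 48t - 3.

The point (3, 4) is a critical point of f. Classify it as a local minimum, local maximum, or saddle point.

local minimum

The mixed partial ∂²f/∂s∂t is 0, so the Hessian at any point is diag(f_ss, f_tt) = diag(12(3s^2 + 4s - 11), 6t).
At (3, 4): H = diag(336, 24).
Both eigenvalues are positive, so H is positive definite: a local minimum.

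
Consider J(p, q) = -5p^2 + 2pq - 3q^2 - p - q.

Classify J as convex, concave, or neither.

J is quadratic, so its Hessian is the constant matrix H = [[-10, 2], [2, -6]].
det(H) = 56, tr(H) = -16.
det(H) > 0 and tr(H) < 0, so H is negative definite everywhere: concave.

concave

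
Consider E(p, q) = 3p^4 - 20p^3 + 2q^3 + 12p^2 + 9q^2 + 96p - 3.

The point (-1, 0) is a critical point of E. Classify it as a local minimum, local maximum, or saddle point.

The mixed partial ∂²E/∂p∂q is 0, so the Hessian at any point is diag(E_pp, E_qq) = diag(12(3p^2 - 10p + 2), 6(2q + 3)).
At (-1, 0): H = diag(180, 18).
Both eigenvalues are positive, so H is positive definite: a local minimum.

local minimum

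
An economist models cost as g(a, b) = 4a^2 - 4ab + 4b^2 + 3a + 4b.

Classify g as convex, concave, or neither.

convex

g is quadratic, so its Hessian is the constant matrix H = [[8, -4], [-4, 8]].
det(H) = 48, tr(H) = 16.
det(H) > 0 and tr(H) > 0, so H is positive definite everywhere: convex.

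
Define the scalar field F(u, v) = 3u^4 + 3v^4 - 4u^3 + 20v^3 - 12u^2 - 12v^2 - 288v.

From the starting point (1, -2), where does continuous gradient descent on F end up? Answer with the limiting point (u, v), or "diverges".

F is separable, so gradient descent decouples: u follows -∂F/∂u, v follows -∂F/∂v.
∂F/∂u = 12u(u - 2)(u + 1); at u=1 this is -24, so u increases.
∂F/∂v = 12(v - 2)(v + 3)(v + 4); at v=-2 this is -96, so v increases.
u converges to its nearest critical value 2 (a local min of the u-part); v converges to 2. The iterate converges to (2, 2).

(2, 2)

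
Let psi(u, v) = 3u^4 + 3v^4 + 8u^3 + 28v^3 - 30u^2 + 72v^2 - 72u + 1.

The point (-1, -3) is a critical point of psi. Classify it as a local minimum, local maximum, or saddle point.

The mixed partial ∂²psi/∂u∂v is 0, so the Hessian at any point is diag(psi_uu, psi_vv) = diag(12(3u^2 + 4u - 5), 12(3v^2 + 14v + 12)).
At (-1, -3): H = diag(-72, -36).
Both eigenvalues are negative, so H is negative definite: a local maximum.

local maximum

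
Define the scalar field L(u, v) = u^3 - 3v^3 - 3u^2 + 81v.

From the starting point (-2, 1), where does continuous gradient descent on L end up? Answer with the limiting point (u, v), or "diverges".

diverges

L is separable, so gradient descent decouples: u follows -∂L/∂u, v follows -∂L/∂v.
∂L/∂u = 3u(u - 2); at u=-2 this is 24, so u decreases.
∂L/∂v = -9(v - 3)(v + 3); at v=1 this is 72, so v decreases.
The u-coordinate has no critical point in that direction and runs off to infinity.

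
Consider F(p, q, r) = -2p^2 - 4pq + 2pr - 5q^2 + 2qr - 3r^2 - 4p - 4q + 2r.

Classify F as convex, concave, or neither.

concave

F is quadratic, so its Hessian is the constant matrix H = [[-4, -4, 2], [-4, -10, 2], [2, 2, -6]].
Leading principal minors: -4, 24, -120.
Signs alternate −, +, − ⇒ H ≺ 0 ⇒ concave.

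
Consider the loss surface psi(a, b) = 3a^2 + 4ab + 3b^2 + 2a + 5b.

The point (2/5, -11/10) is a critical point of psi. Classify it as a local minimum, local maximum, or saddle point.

The Hessian of psi is constant: H = [[6, 4], [4, 6]].
det(H) = 6·6 − 4² = 20.
det(H) > 0 and tr(H) = 12 > 0, so H is positive definite and the point is a local minimum.

local minimum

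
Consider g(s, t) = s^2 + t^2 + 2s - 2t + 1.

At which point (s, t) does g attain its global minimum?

g(s,t) separates as P(s) + Q(t) + 1, so its minimum is min P + min Q + 1.
P'(s) = 2s + 2 vanishes at s ∈ {-1}; Q'(t) = 2(t - 1) vanishes at t ∈ {1}.
Local minima of P (where P''>0): P(-1)=-1. Local minima of Q: Q(1)=-1.
So the global minimum of g is P(-1) + Q(1) + 1 = -1 − 1 + 1 = -1, attained at (-1, 1).

(-1, 1)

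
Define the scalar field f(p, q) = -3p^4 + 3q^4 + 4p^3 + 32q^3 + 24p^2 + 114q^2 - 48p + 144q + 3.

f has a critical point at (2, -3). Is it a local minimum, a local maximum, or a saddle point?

The mixed partial ∂²f/∂p∂q is 0, so the Hessian at any point is diag(f_pp, f_qq) = diag(12(-3p^2 + 2p + 4), 12(3q^2 + 16q + 19)).
At (2, -3): H = diag(-48, -24).
Both eigenvalues are negative, so H is negative definite: a local maximum.

local maximum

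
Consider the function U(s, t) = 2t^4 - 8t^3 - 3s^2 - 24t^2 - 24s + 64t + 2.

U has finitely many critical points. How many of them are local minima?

0

U separates as a function of s plus a function of t, so ∇U=0 decouples.
∂U/∂s = -6(s + 4) = 0 at s ∈ {-4}; ∂U/∂t = 8(t - 4)(t - 1)(t + 2) = 0 at t ∈ {-2, 1, 4}.
The Hessian is diagonal: diag(U_ss, U_tt). Second derivatives: U_ss(-4)=-6; U_tt(-2)=144, U_tt(1)=-72, U_tt(4)=144.
Local minima occur where both diagonal entries positive: none. Count: 0.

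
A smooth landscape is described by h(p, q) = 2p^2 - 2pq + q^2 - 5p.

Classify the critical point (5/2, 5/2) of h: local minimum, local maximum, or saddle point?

The Hessian of h is constant: H = [[4, -2], [-2, 2]].
det(H) = 4·2 − (-2)² = 4.
det(H) > 0 and tr(H) = 6 > 0, so H is positive definite and the point is a local minimum.

local minimum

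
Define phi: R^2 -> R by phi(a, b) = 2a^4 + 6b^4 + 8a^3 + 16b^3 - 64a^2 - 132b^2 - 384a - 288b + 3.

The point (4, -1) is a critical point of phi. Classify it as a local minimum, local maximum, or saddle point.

saddle point

The mixed partial ∂²phi/∂a∂b is 0, so the Hessian at any point is diag(phi_aa, phi_bb) = diag(8(3a^2 + 6a - 16), 24(3b^2 + 4b - 11)).
At (4, -1): H = diag(448, -288).
The eigenvalues have opposite signs, so H is indefinite: a saddle point.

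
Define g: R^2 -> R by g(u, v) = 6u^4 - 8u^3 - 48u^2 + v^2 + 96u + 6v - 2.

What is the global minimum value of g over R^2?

-235

g(u,v) separates as P(u) + Q(v) − 2, so its minimum is min P + min Q − 2.
P'(u) = 24(u - 2)(u - 1)(u + 2) vanishes at u ∈ {-2, 1, 2}; Q'(v) = 2v + 6 vanishes at v ∈ {-3}.
Local minima of P (where P''>0): P(-2)=-224, P(2)=32. Local minima of Q: Q(-3)=-9.
So the global minimum of g is P(-2) + Q(-3) − 2 = -224 − 9 − 2 = -235, attained at (-2, -3).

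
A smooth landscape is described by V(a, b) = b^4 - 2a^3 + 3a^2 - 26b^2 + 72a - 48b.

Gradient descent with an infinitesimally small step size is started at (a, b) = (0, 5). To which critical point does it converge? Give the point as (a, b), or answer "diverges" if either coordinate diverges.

V is separable, so gradient descent decouples: a follows -∂V/∂a, b follows -∂V/∂b.
∂V/∂a = -6(a - 4)(a + 3); at a=0 this is 72, so a decreases.
∂V/∂b = 4(b - 4)(b + 1)(b + 3); at b=5 this is 192, so b decreases.
a converges to its nearest critical value -3 (a local min of the a-part); b converges to 4. The iterate converges to (-3, 4).

(-3, 4)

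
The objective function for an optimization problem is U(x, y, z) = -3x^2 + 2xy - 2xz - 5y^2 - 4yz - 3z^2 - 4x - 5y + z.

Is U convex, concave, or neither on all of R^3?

concave

U is quadratic, so its Hessian is the constant matrix H = [[-6, 2, -2], [2, -10, -4], [-2, -4, -6]].
Leading principal minors: -6, 56, -168.
Signs alternate −, +, − ⇒ H ≺ 0 ⇒ concave.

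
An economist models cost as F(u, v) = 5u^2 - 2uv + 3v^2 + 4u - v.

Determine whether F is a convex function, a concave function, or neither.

convex

F is quadratic, so its Hessian is the constant matrix H = [[10, -2], [-2, 6]].
det(H) = 56, tr(H) = 16.
det(H) > 0 and tr(H) > 0, so H is positive definite everywhere: convex.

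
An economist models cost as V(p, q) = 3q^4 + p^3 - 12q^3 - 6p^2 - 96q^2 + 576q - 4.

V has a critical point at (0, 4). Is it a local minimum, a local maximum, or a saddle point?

The mixed partial ∂²V/∂p∂q is 0, so the Hessian at any point is diag(V_pp, V_qq) = diag(6(p - 2), 12(3q^2 - 6q - 16)).
At (0, 4): H = diag(-12, 96).
The eigenvalues have opposite signs, so H is indefinite: a saddle point.

saddle point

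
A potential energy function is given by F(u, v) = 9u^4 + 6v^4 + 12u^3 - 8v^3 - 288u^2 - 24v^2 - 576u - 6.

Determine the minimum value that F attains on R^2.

-3910

F(u,v) separates as P(u) + Q(v) − 6, so its minimum is min P + min Q − 6.
P'(u) = 36(u - 4)(u + 1)(u + 4) vanishes at u ∈ {-4, -1, 4}; Q'(v) = 24v(v - 2)(v + 1) vanishes at v ∈ {-1, 0, 2}.
Local minima of P (where P''>0): P(-4)=-768, P(4)=-3840. Local minima of Q: Q(-1)=-10, Q(2)=-64.
So the global minimum of F is P(4) + Q(2) − 6 = -3840 − 64 − 6 = -3910, attained at (4, 2).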